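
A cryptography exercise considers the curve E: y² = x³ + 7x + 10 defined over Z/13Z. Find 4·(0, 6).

(9, 10)

Write Q = (0, 6).
Double-and-add on 4 = (100)₂. Start with Q = (0, 6) for the leading 1-bit.
double: tangent at (0, 6): λ = (3·0² + 7)/(2·6) ≡ 7/12. 12⁻¹ ≡ 12 (mod 13) since 12·12 = 144 ≡ 1, so λ ≡ 7·12 ≡ 6.
  x = λ² - 0 - 0 = 36 - 0 ≡ 10; y = λ·(0 - 10) - 6 ≡ 12. → (10, 12)
double: tangent at (10, 12): λ = (3·10² + 7)/(2·12) ≡ 8/11. 11⁻¹ ≡ 6 (mod 13) since 11·6 = 66 ≡ 1, so λ ≡ 8·6 ≡ 9.
  x = λ² - 10 - 10 = 81 - 20 ≡ 9; y = λ·(10 - 9) - 12 ≡ 10. → (9, 10)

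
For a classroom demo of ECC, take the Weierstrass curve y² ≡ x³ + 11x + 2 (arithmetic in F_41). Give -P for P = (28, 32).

(28, 9)

-(28, 32) = (28, -32 mod 41) = (28, 9).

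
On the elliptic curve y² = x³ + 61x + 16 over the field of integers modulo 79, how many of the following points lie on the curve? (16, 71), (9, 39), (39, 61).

0

(16, 71): 71² ≡ 64, rhs ≡ 32 → off.
(9, 39): 39² ≡ 20, rhs ≡ 30 → off.
(39, 61): 61² ≡ 8, rhs ≡ 15 → off.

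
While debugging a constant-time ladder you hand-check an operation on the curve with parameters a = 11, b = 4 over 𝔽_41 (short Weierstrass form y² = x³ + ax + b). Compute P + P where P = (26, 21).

(28, 1)

tangent at (26, 21): λ = (3·26² + 11)/(2·21) ≡ 30/1. 1⁻¹ ≡ 1 (mod 41), so λ ≡ 30·1 ≡ 30.
  x = λ² - 26 - 26 = 900 - 52 ≡ 28; y = λ·(26 - 28) - 21 ≡ 1. → (28, 1)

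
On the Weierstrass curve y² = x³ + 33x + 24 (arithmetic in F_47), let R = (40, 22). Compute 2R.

tangent at (40, 22): λ = (3·40² + 33)/(2·22) ≡ 39/44. 44⁻¹ ≡ 31 (mod 47) since 44·31 = 1364 ≡ 1, so λ ≡ 39·31 ≡ 34.
  x = λ² - 40 - 40 = 1156 - 80 ≡ 42; y = λ·(40 - 42) - 22 ≡ 4. → (42, 4)

(42, 4)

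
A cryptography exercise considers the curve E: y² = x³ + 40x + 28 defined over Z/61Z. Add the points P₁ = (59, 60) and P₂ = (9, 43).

(9, 18)

(59, 60) + (9, 43). λ = (43 - 60)/(9 - 59) ≡ 44/11 mod 61. 11⁻¹ ≡ 50 (mod 61), so λ ≡ 4.
  x = λ² - 59 - 9 = 16 - 68 ≡ 9; y = λ·(59 - 9) - 60 ≡ 18. → (9, 18)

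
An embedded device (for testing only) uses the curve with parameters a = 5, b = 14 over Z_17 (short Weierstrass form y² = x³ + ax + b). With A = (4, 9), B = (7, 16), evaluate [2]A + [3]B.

(15, 9)

First 2A:
Repeated addition: build up to 2A.
2A: tangent at (4, 9): λ = (3·4² + 5)/(2·9) ≡ 2/1. 1⁻¹ ≡ 1 (mod 17), so λ ≡ 2·1 ≡ 2.
  x = λ² - 4 - 4 = 4 - 8 ≡ 13; y = λ·(4 - 13) - 9 ≡ 7. → (13, 7)
2A = (13, 7).
Next 3B:
Repeated addition: build up to 3B.
2B: tangent at (7, 16): λ = (3·7² + 5)/(2·16) ≡ 16/15. 15⁻¹ ≡ 8 (mod 17) since 15·8 = 120 ≡ 1, so λ ≡ 16·8 ≡ 9.
  x = λ² - 7 - 7 = 81 - 14 ≡ 16; y = λ·(7 - 16) - 16 ≡ 5. → (16, 5)
3B: (16, 5) + (7, 16). λ = (16 - 5)/(7 - 16) ≡ 11/8 mod 17. 8⁻¹ ≡ 15 (mod 17), so λ ≡ 12.
  x = λ² - 16 - 7 = 144 - 23 ≡ 2; y = λ·(16 - 2) - 5 ≡ 10. → (2, 10)
3B = (2, 10).
Finally 2A + 3B:
(13, 7) + (2, 10). λ = (10 - 7)/(2 - 13) ≡ 3/6 mod 17. 6⁻¹ ≡ 3 (mod 17) since 6·3 = 18 ≡ 1, so λ ≡ 9.
  x = λ² - 13 - 2 = 81 - 15 ≡ 15; y = λ·(13 - 15) - 7 ≡ 9. → (15, 9)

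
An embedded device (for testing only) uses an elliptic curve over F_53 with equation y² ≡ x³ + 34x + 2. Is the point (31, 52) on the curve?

yes

y² = 52² ≡ 1; x³ + 34x + 2 = 30847 ≡ 1 (mod 53). 1 = 1.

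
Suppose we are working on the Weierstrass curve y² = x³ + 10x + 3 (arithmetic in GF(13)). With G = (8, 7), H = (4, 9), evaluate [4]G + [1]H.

First 4G:
Double-and-add on 4 = (100)₂. Start with G = (8, 7) for the leading 1-bit.
double: tangent at (8, 7): λ = (3·8² + 10)/(2·7) ≡ 7/1. 1⁻¹ ≡ 1 (mod 13), so λ ≡ 7·1 ≡ 7.
  x = λ² - 8 - 8 = 49 - 16 ≡ 7; y = λ·(8 - 7) - 7 ≡ 0. → (7, 0)
double: (7, 0) + (7, 0): same x and y₁ ≡ -y₂, so the sum is O.
4G = O.
Finally 4G + H:
O + (4, 9) = (4, 9) (identity).

(4, 9)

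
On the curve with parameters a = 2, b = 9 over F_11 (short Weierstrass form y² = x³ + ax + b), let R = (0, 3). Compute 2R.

tangent at (0, 3): λ = (3·0² + 2)/(2·3) ≡ 2/6. 6⁻¹ ≡ 2 (mod 11) since 6·2 = 12 ≡ 1, so λ ≡ 2·2 ≡ 4.
  x = λ² - 0 - 0 = 16 - 0 ≡ 5; y = λ·(0 - 5) - 3 ≡ 10. → (5, 10)

(5, 10)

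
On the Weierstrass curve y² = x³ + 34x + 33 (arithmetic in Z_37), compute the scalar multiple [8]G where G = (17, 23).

(29, 27)

Double-and-add on 8 = (1000)₂. Start with G = (17, 23) for the leading 1-bit.
double: tangent at (17, 23): λ = (3·17² + 34)/(2·23) ≡ 13/9. 9⁻¹ ≡ 33 (mod 37), so λ ≡ 13·33 ≡ 22.
  x = λ² - 17 - 17 = 484 - 34 ≡ 6; y = λ·(17 - 6) - 23 ≡ 34. → (6, 34)
double: tangent at (6, 34): λ = (3·6² + 34)/(2·34) ≡ 31/31. 31⁻¹ ≡ 6 (mod 37) since 31·6 = 186 ≡ 1, so λ ≡ 31·6 ≡ 1.
  x = λ² - 6 - 6 = 1 - 12 ≡ 26; y = λ·(6 - 26) - 34 ≡ 20. → (26, 20)
double: tangent at (26, 20): λ = (3·26² + 34)/(2·20) ≡ 27/3. 3⁻¹ ≡ 25 (mod 37) since 3·25 = 75 ≡ 1, so λ ≡ 27·25 ≡ 9.
  x = λ² - 26 - 26 = 81 - 52 ≡ 29; y = λ·(26 - 29) - 20 ≡ 27. → (29, 27)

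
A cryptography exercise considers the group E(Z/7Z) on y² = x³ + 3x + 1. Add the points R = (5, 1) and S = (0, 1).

(2, 6)

(5, 1) + (0, 1). λ = (1 - 1)/(0 - 5) ≡ 0/2 mod 7. 2⁻¹ ≡ 4 (mod 7), so λ ≡ 0.
  x = λ² - 5 - 0 = 0 - 5 ≡ 2; y = λ·(5 - 2) - 1 ≡ 6. → (2, 6)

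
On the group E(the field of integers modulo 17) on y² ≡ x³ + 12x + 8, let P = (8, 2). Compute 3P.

(0, 5)

Repeated addition: build up to 3P.
2P: tangent at (8, 2): λ = (3·8² + 12)/(2·2) ≡ 0/4. 4⁻¹ ≡ 13 (mod 17) since 4·13 = 52 ≡ 1, so λ ≡ 0·13 ≡ 0.
  x = λ² - 8 - 8 = 0 - 16 ≡ 1; y = λ·(8 - 1) - 2 ≡ 15. → (1, 15)
3P: (1, 15) + (8, 2). λ = (2 - 15)/(8 - 1) ≡ 4/7 mod 17. 7⁻¹ ≡ 5 (mod 17), so λ ≡ 3.
  x = λ² - 1 - 8 = 9 - 9 ≡ 0; y = λ·(1 - 0) - 15 ≡ 5. → (0, 5)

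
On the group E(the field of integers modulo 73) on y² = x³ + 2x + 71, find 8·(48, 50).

(65, 45)

Write Q = (48, 50).
Repeated addition: build up to 8Q.
2Q: tangent at (48, 50): λ = (3·48² + 2)/(2·50) ≡ 52/27. 27⁻¹ ≡ 46 (mod 73), so λ ≡ 52·46 ≡ 56.
  x = λ² - 48 - 48 = 3136 - 96 ≡ 47; y = λ·(48 - 47) - 50 ≡ 6. → (47, 6)
3Q: (47, 6) + (48, 50). λ = (50 - 6)/(48 - 47) ≡ 44/1 mod 73. 1⁻¹ ≡ 1 (mod 73), so λ ≡ 44.
  x = λ² - 47 - 48 = 1936 - 95 ≡ 16; y = λ·(47 - 16) - 6 ≡ 44. → (16, 44)
4Q: (16, 44) + (48, 50). λ = (50 - 44)/(48 - 16) ≡ 6/32 mod 73. 32⁻¹ ≡ 16 (mod 73) since 32·16 = 512 ≡ 1, so λ ≡ 23.
  x = λ² - 16 - 48 = 529 - 64 ≡ 27; y = λ·(16 - 27) - 44 ≡ 68. → (27, 68)
5Q: (27, 68) + (48, 50). λ = (50 - 68)/(48 - 27) ≡ 55/21 mod 73. 21⁻¹ ≡ 7 (mod 73) since 21·7 = 147 ≡ 1, so λ ≡ 20.
  x = λ² - 27 - 48 = 400 - 75 ≡ 33; y = λ·(27 - 33) - 68 ≡ 31. → (33, 31)
6Q: (33, 31) + (48, 50). λ = (50 - 31)/(48 - 33) ≡ 19/15 mod 73. 15⁻¹ ≡ 39 (mod 73) since 15·39 = 585 ≡ 1, so λ ≡ 11.
  x = λ² - 33 - 48 = 121 - 81 ≡ 40; y = λ·(33 - 40) - 31 ≡ 38. → (40, 38)
7Q: (40, 38) + (48, 50). λ = (50 - 38)/(48 - 40) ≡ 12/8 mod 73. 8⁻¹ ≡ 64 (mod 73), so λ ≡ 38.
  x = λ² - 40 - 48 = 1444 - 88 ≡ 42; y = λ·(40 - 42) - 38 ≡ 32. → (42, 32)
8Q: (42, 32) + (48, 50). λ = (50 - 32)/(48 - 42) ≡ 18/6 mod 73. 6⁻¹ ≡ 61 (mod 73), so λ ≡ 3.
  x = λ² - 42 - 48 = 9 - 90 ≡ 65; y = λ·(42 - 65) - 32 ≡ 45. → (65, 45)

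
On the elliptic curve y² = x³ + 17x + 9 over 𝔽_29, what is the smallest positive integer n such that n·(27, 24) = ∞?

2P: tangent at (27, 24): λ = (3·27² + 17)/(2·24) ≡ 0/19. 19⁻¹ ≡ 26 (mod 29) since 19·26 = 494 ≡ 1, so λ ≡ 0·26 ≡ 0.
  x = λ² - 27 - 27 = 0 - 54 ≡ 4; y = λ·(27 - 4) - 24 ≡ 5. → (4, 5)
3P: (4, 5) + (27, 24). λ = (24 - 5)/(27 - 4) ≡ 19/23 mod 29. 23⁻¹ ≡ 24 (mod 29) since 23·24 = 552 ≡ 1, so λ ≡ 21.
  x = λ² - 4 - 27 = 441 - 31 ≡ 4; y = λ·(4 - 4) - 5 ≡ 24. → (4, 24)
4P: (4, 24) + (27, 24). λ = (24 - 24)/(27 - 4) ≡ 0/23 mod 29. 23⁻¹ ≡ 24 (mod 29) since 23·24 = 552 ≡ 1, so λ ≡ 0.
  x = λ² - 4 - 27 = 0 - 31 ≡ 27; y = λ·(4 - 27) - 24 ≡ 5. → (27, 5)
5P: (27, 5) + (27, 24): same x and y₁ ≡ -y₂, so the sum is ∞.
5P = ∞, so the order is 5.

5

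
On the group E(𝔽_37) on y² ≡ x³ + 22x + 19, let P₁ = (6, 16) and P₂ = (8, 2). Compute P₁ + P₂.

(35, 2)

(6, 16) + (8, 2). λ = (2 - 16)/(8 - 6) ≡ 23/2 mod 37. 2⁻¹ ≡ 19 (mod 37), so λ ≡ 30.
  x = λ² - 6 - 8 = 900 - 14 ≡ 35; y = λ·(6 - 35) - 16 ≡ 2. → (35, 2)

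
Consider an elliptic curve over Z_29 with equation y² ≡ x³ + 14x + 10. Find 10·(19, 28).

(19, 28)

Write Q = (19, 28).
Double-and-add on 10 = (1010)₂. Start with Q = (19, 28) for the leading 1-bit.
double: tangent at (19, 28): λ = (3·19² + 14)/(2·28) ≡ 24/27. 27⁻¹ ≡ 14 (mod 29), so λ ≡ 24·14 ≡ 17.
  x = λ² - 19 - 19 = 289 - 38 ≡ 19; y = λ·(19 - 19) - 28 ≡ 1. → (19, 1)
double: tangent at (19, 1): λ = (3·19² + 14)/(2·1) ≡ 24/2. 2⁻¹ ≡ 15 (mod 29) since 2·15 = 30 ≡ 1, so λ ≡ 24·15 ≡ 12.
  x = λ² - 19 - 19 = 144 - 38 ≡ 19; y = λ·(19 - 19) - 1 ≡ 28. → (19, 28)
add Q: tangent at (19, 28): λ = (3·19² + 14)/(2·28) ≡ 24/27. 27⁻¹ ≡ 14 (mod 29), so λ ≡ 24·14 ≡ 17.
  x = λ² - 19 - 19 = 289 - 38 ≡ 19; y = λ·(19 - 19) - 28 ≡ 1. → (19, 1)
double: tangent at (19, 1): λ = (3·19² + 14)/(2·1) ≡ 24/2. 2⁻¹ ≡ 15 (mod 29), so λ ≡ 24·15 ≡ 12.
  x = λ² - 19 - 19 = 144 - 38 ≡ 19; y = λ·(19 - 19) - 1 ≡ 28. → (19, 28)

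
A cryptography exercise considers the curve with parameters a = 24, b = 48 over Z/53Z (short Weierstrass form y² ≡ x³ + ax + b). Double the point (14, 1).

tangent at (14, 1): λ = (3·14² + 24)/(2·1) ≡ 29/2. 2⁻¹ ≡ 27 (mod 53), so λ ≡ 29·27 ≡ 41.
  x = λ² - 14 - 14 = 1681 - 28 ≡ 10; y = λ·(14 - 10) - 1 ≡ 4. → (10, 4)

(10, 4)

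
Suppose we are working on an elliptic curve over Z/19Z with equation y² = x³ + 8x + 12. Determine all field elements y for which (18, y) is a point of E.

x³ + 8x + 12 = 5988 ≡ 3 (mod 19).
3 is a non-residue mod 19; no y exists.

none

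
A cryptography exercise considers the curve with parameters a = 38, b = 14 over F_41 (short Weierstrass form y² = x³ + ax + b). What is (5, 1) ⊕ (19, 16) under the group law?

(5, 1) + (19, 16). λ = (16 - 1)/(19 - 5) ≡ 15/14 mod 41. 14⁻¹ ≡ 3 (mod 41) since 14·3 = 42 ≡ 1, so λ ≡ 4.
  x = λ² - 5 - 19 = 16 - 24 ≡ 33; y = λ·(5 - 33) - 1 ≡ 10. → (33, 10)

(33, 10)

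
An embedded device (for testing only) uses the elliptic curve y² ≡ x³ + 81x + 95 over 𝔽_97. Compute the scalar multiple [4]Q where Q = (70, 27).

(82, 89)

Repeated addition: build up to 4Q.
2Q: tangent at (70, 27): λ = (3·70² + 81)/(2·27) ≡ 37/54. 54⁻¹ ≡ 9 (mod 97), so λ ≡ 37·9 ≡ 42.
  x = λ² - 70 - 70 = 1764 - 140 ≡ 72; y = λ·(70 - 72) - 27 ≡ 83. → (72, 83)
3Q: (72, 83) + (70, 27). λ = (27 - 83)/(70 - 72) ≡ 41/95 mod 97. 95⁻¹ ≡ 48 (mod 97), so λ ≡ 28.
  x = λ² - 72 - 70 = 784 - 142 ≡ 60; y = λ·(72 - 60) - 83 ≡ 59. → (60, 59)
4Q: (60, 59) + (70, 27). λ = (27 - 59)/(70 - 60) ≡ 65/10 mod 97. 10⁻¹ ≡ 68 (mod 97), so λ ≡ 55.
  x = λ² - 60 - 70 = 3025 - 130 ≡ 82; y = λ·(60 - 82) - 59 ≡ 89. → (82, 89)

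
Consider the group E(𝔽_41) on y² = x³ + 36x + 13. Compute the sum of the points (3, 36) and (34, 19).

(3, 36) + (34, 19). λ = (19 - 36)/(34 - 3) ≡ 24/31 mod 41. 31⁻¹ ≡ 4 (mod 41), so λ ≡ 14.
  x = λ² - 3 - 34 = 196 - 37 ≡ 36; y = λ·(3 - 36) - 36 ≡ 35. → (36, 35)

(36, 35)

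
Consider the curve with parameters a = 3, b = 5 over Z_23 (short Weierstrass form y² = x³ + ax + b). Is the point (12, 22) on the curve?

y² = 22² ≡ 1; x³ + 3x + 5 = 1769 ≡ 21 (mod 23). 1 ≠ 21.

no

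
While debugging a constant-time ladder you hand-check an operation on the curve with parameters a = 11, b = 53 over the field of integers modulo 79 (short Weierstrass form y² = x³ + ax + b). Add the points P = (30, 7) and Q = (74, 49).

(30, 7) + (74, 49). λ = (49 - 7)/(74 - 30) ≡ 42/44 mod 79. 44⁻¹ ≡ 9 (mod 79), so λ ≡ 62.
  x = λ² - 30 - 74 = 3844 - 104 ≡ 27; y = λ·(30 - 27) - 7 ≡ 21. → (27, 21)

(27, 21)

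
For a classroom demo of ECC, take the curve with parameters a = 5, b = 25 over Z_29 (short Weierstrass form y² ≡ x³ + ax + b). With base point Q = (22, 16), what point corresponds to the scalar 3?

Repeated addition: build up to 3Q.
2Q: tangent at (22, 16): λ = (3·22² + 5)/(2·16) ≡ 7/3. 3⁻¹ ≡ 10 (mod 29), so λ ≡ 7·10 ≡ 12.
  x = λ² - 22 - 22 = 144 - 44 ≡ 13; y = λ·(22 - 13) - 16 ≡ 5. → (13, 5)
3Q: (13, 5) + (22, 16). λ = (16 - 5)/(22 - 13) ≡ 11/9 mod 29. 9⁻¹ ≡ 13 (mod 29) since 9·13 = 117 ≡ 1, so λ ≡ 27.
  x = λ² - 13 - 22 = 729 - 35 ≡ 27; y = λ·(13 - 27) - 5 ≡ 23. → (27, 23)

(27, 23)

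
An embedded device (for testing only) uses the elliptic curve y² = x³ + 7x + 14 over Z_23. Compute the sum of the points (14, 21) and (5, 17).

(13, 5)

(14, 21) + (5, 17). λ = (17 - 21)/(5 - 14) ≡ 19/14 mod 23. 14⁻¹ ≡ 5 (mod 23), so λ ≡ 3.
  x = λ² - 14 - 5 = 9 - 19 ≡ 13; y = λ·(14 - 13) - 21 ≡ 5. → (13, 5)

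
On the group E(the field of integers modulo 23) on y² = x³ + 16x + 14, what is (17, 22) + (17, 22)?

tangent at (17, 22): λ = (3·17² + 16)/(2·22) ≡ 9/21. 21⁻¹ ≡ 11 (mod 23) since 21·11 = 231 ≡ 1, so λ ≡ 9·11 ≡ 7.
  x = λ² - 17 - 17 = 49 - 34 ≡ 15; y = λ·(17 - 15) - 22 ≡ 15. → (15, 15)

(15, 15)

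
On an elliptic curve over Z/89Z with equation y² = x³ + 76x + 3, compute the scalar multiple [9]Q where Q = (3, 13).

(62, 47)

Repeated addition: build up to 9Q.
2Q: tangent at (3, 13): λ = (3·3² + 76)/(2·13) ≡ 14/26. 26⁻¹ ≡ 24 (mod 89), so λ ≡ 14·24 ≡ 69.
  x = λ² - 3 - 3 = 4761 - 6 ≡ 38; y = λ·(3 - 38) - 13 ≡ 64. → (38, 64)
3Q: (38, 64) + (3, 13). λ = (13 - 64)/(3 - 38) ≡ 38/54 mod 89. 54⁻¹ ≡ 61 (mod 89), so λ ≡ 4.
  x = λ² - 38 - 3 = 16 - 41 ≡ 64; y = λ·(38 - 64) - 64 ≡ 10. → (64, 10)
4Q: (64, 10) + (3, 13). λ = (13 - 10)/(3 - 64) ≡ 3/28 mod 89. 28⁻¹ ≡ 35 (mod 89), so λ ≡ 16.
  x = λ² - 64 - 3 = 256 - 67 ≡ 11; y = λ·(64 - 11) - 10 ≡ 37. → (11, 37)
5Q: (11, 37) + (3, 13). λ = (13 - 37)/(3 - 11) ≡ 65/81 mod 89. 81⁻¹ ≡ 11 (mod 89), so λ ≡ 3.
  x = λ² - 11 - 3 = 9 - 14 ≡ 84; y = λ·(11 - 84) - 37 ≡ 11. → (84, 11)
6Q: (84, 11) + (3, 13). λ = (13 - 11)/(3 - 84) ≡ 2/8 mod 89. 8⁻¹ ≡ 78 (mod 89), so λ ≡ 67.
  x = λ² - 84 - 3 = 4489 - 87 ≡ 41; y = λ·(84 - 41) - 11 ≡ 22. → (41, 22)
7Q: (41, 22) + (3, 13). λ = (13 - 22)/(3 - 41) ≡ 80/51 mod 89. 51⁻¹ ≡ 7 (mod 89), so λ ≡ 26.
  x = λ² - 41 - 3 = 676 - 44 ≡ 9; y = λ·(41 - 9) - 22 ≡ 9. → (9, 9)
8Q: (9, 9) + (3, 13). λ = (13 - 9)/(3 - 9) ≡ 4/83 mod 89. 83⁻¹ ≡ 74 (mod 89) since 83·74 = 6142 ≡ 1, so λ ≡ 29.
  x = λ² - 9 - 3 = 841 - 12 ≡ 28; y = λ·(9 - 28) - 9 ≡ 63. → (28, 63)
9Q: (28, 63) + (3, 13). λ = (13 - 63)/(3 - 28) ≡ 39/64 mod 89. 64⁻¹ ≡ 32 (mod 89), so λ ≡ 2.
  x = λ² - 28 - 3 = 4 - 31 ≡ 62; y = λ·(28 - 62) - 63 ≡ 47. → (62, 47)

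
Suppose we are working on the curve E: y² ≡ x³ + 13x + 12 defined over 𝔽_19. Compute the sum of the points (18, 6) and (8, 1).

(18, 6) + (8, 1). λ = (1 - 6)/(8 - 18) ≡ 14/9 mod 19. 9⁻¹ ≡ 17 (mod 19), so λ ≡ 10.
  x = λ² - 18 - 8 = 100 - 26 ≡ 17; y = λ·(18 - 17) - 6 ≡ 4. → (17, 4)

(17, 4)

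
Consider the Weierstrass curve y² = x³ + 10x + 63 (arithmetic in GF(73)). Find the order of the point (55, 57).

2P: tangent at (55, 57): λ = (3·55² + 10)/(2·57) ≡ 33/41. 41⁻¹ ≡ 57 (mod 73), so λ ≡ 33·57 ≡ 56.
  x = λ² - 55 - 55 = 3136 - 110 ≡ 33; y = λ·(55 - 33) - 57 ≡ 7. → (33, 7)
3P: (33, 7) + (55, 57). λ = (57 - 7)/(55 - 33) ≡ 50/22 mod 73. 22⁻¹ ≡ 10 (mod 73) since 22·10 = 220 ≡ 1, so λ ≡ 62.
  x = λ² - 33 - 55 = 3844 - 88 ≡ 33; y = λ·(33 - 33) - 7 ≡ 66. → (33, 66)
4P: (33, 66) + (55, 57). λ = (57 - 66)/(55 - 33) ≡ 64/22 mod 73. 22⁻¹ ≡ 10 (mod 73) since 22·10 = 220 ≡ 1, so λ ≡ 56.
  x = λ² - 33 - 55 = 3136 - 88 ≡ 55; y = λ·(33 - 55) - 66 ≡ 16. → (55, 16)
5P: (55, 16) + (55, 57): same x and y₁ ≡ -y₂, so the sum is ∞.
5P = ∞, so the order is 5.

5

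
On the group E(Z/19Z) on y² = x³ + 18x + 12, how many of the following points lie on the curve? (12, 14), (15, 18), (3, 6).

(12, 14): 14² ≡ 6, rhs ≡ 18 → off.
(15, 18): 18² ≡ 1, rhs ≡ 9 → off.
(3, 6): 6² ≡ 17, rhs ≡ 17 → on.

1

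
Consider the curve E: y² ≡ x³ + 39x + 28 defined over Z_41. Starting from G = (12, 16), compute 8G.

Double-and-add on 8 = (1000)₂. Start with G = (12, 16) for the leading 1-bit.
double: tangent at (12, 16): λ = (3·12² + 39)/(2·16) ≡ 20/32. 32⁻¹ ≡ 9 (mod 41) since 32·9 = 288 ≡ 1, so λ ≡ 20·9 ≡ 16.
  x = λ² - 12 - 12 = 256 - 24 ≡ 27; y = λ·(12 - 27) - 16 ≡ 31. → (27, 31)
double: tangent at (27, 31): λ = (3·27² + 39)/(2·31) ≡ 12/21. 21⁻¹ ≡ 2 (mod 41), so λ ≡ 12·2 ≡ 24.
  x = λ² - 27 - 27 = 576 - 54 ≡ 30; y = λ·(27 - 30) - 31 ≡ 20. → (30, 20)
double: tangent at (30, 20): λ = (3·30² + 39)/(2·20) ≡ 33/40. 40⁻¹ ≡ 40 (mod 41) since 40·40 = 1600 ≡ 1, so λ ≡ 33·40 ≡ 8.
  x = λ² - 30 - 30 = 64 - 60 ≡ 4; y = λ·(30 - 4) - 20 ≡ 24. → (4, 24)

(4, 24)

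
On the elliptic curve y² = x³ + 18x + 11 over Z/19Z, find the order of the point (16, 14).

9

2P: tangent at (16, 14): λ = (3·16² + 18)/(2·14) ≡ 7/9. 9⁻¹ ≡ 17 (mod 19), so λ ≡ 7·17 ≡ 5.
  x = λ² - 16 - 16 = 25 - 32 ≡ 12; y = λ·(16 - 12) - 14 ≡ 6. → (12, 6)
3P: (12, 6) + (16, 14). λ = (14 - 6)/(16 - 12) ≡ 8/4 mod 19. 4⁻¹ ≡ 5 (mod 19), so λ ≡ 2.
  x = λ² - 12 - 16 = 4 - 28 ≡ 14; y = λ·(12 - 14) - 6 ≡ 9. → (14, 9)
4P: (14, 9) + (16, 14). λ = (14 - 9)/(16 - 14) ≡ 5/2 mod 19. 2⁻¹ ≡ 10 (mod 19) since 2·10 = 20 ≡ 1, so λ ≡ 12.
  x = λ² - 14 - 16 = 144 - 30 ≡ 0; y = λ·(14 - 0) - 9 ≡ 7. → (0, 7)
5P: (0, 7) + (16, 14). λ = (14 - 7)/(16 - 0) ≡ 7/16 mod 19. 16⁻¹ ≡ 6 (mod 19), so λ ≡ 4.
  x = λ² - 0 - 16 = 16 - 16 ≡ 0; y = λ·(0 - 0) - 7 ≡ 12. → (0, 12)
6P: (0, 12) + (16, 14). λ = (14 - 12)/(16 - 0) ≡ 2/16 mod 19. 16⁻¹ ≡ 6 (mod 19), so λ ≡ 12.
  x = λ² - 0 - 16 = 144 - 16 ≡ 14; y = λ·(0 - 14) - 12 ≡ 10. → (14, 10)
7P: (14, 10) + (16, 14). λ = (14 - 10)/(16 - 14) ≡ 4/2 mod 19. 2⁻¹ ≡ 10 (mod 19) since 2·10 = 20 ≡ 1, so λ ≡ 2.
  x = λ² - 14 - 16 = 4 - 30 ≡ 12; y = λ·(14 - 12) - 10 ≡ 13. → (12, 13)
8P: (12, 13) + (16, 14). λ = (14 - 13)/(16 - 12) ≡ 1/4 mod 19. 4⁻¹ ≡ 5 (mod 19), so λ ≡ 5.
  x = λ² - 12 - 16 = 25 - 28 ≡ 16; y = λ·(12 - 16) - 13 ≡ 5. → (16, 5)
9P: (16, 5) + (16, 14): same x and y₁ ≡ -y₂, so the sum is the point at infinity.
9P = the point at infinity, so the order is 9.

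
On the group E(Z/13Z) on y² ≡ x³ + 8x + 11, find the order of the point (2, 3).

2P: tangent at (2, 3): λ = (3·2² + 8)/(2·3) ≡ 7/6. 6⁻¹ ≡ 11 (mod 13) since 6·11 = 66 ≡ 1, so λ ≡ 7·11 ≡ 12.
  x = λ² - 2 - 2 = 144 - 4 ≡ 10; y = λ·(2 - 10) - 3 ≡ 5. → (10, 5)
3P: (10, 5) + (2, 3). λ = (3 - 5)/(2 - 10) ≡ 11/5 mod 13. 5⁻¹ ≡ 8 (mod 13), so λ ≡ 10.
  x = λ² - 10 - 2 = 100 - 12 ≡ 10; y = λ·(10 - 10) - 5 ≡ 8. → (10, 8)
4P: (10, 8) + (2, 3). λ = (3 - 8)/(2 - 10) ≡ 8/5 mod 13. 5⁻¹ ≡ 8 (mod 13), so λ ≡ 12.
  x = λ² - 10 - 2 = 144 - 12 ≡ 2; y = λ·(10 - 2) - 8 ≡ 10. → (2, 10)
5P: (2, 10) + (2, 3): same x and y₁ ≡ -y₂, so the sum is 𝒪.
5P = 𝒪, so the order is 5.

5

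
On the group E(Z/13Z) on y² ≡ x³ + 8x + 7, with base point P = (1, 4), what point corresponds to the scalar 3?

(5, 9)

Repeated addition: build up to 3P.
2P: tangent at (1, 4): λ = (3·1² + 8)/(2·4) ≡ 11/8. 8⁻¹ ≡ 5 (mod 13), so λ ≡ 11·5 ≡ 3.
  x = λ² - 1 - 1 = 9 - 2 ≡ 7; y = λ·(1 - 7) - 4 ≡ 4. → (7, 4)
3P: (7, 4) + (1, 4). λ = (4 - 4)/(1 - 7) ≡ 0/7 mod 13. 7⁻¹ ≡ 2 (mod 13), so λ ≡ 0.
  x = λ² - 7 - 1 = 0 - 8 ≡ 5; y = λ·(7 - 5) - 4 ≡ 9. → (5, 9)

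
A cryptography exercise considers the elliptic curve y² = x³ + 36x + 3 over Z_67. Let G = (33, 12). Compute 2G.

(11, 51)

tangent at (33, 12): λ = (3·33² + 36)/(2·12) ≡ 20/24. 24⁻¹ ≡ 14 (mod 67) since 24·14 = 336 ≡ 1, so λ ≡ 20·14 ≡ 12.
  x = λ² - 33 - 33 = 144 - 66 ≡ 11; y = λ·(33 - 11) - 12 ≡ 51. → (11, 51)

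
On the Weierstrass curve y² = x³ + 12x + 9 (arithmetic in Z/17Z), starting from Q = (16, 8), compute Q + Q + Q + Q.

(13, 4)

Double-and-add on 4 = (100)₂. Start with Q = (16, 8) for the leading 1-bit.
double: tangent at (16, 8): λ = (3·16² + 12)/(2·8) ≡ 15/16. 16⁻¹ ≡ 16 (mod 17), so λ ≡ 15·16 ≡ 2.
  x = λ² - 16 - 16 = 4 - 32 ≡ 6; y = λ·(16 - 6) - 8 ≡ 12. → (6, 12)
double: tangent at (6, 12): λ = (3·6² + 12)/(2·12) ≡ 1/7. 7⁻¹ ≡ 5 (mod 17), so λ ≡ 1·5 ≡ 5.
  x = λ² - 6 - 6 = 25 - 12 ≡ 13; y = λ·(6 - 13) - 12 ≡ 4. → (13, 4)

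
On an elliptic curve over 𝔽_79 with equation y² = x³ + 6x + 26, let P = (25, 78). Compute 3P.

(78, 16)

Repeated addition: build up to 3P.
2P: tangent at (25, 78): λ = (3·25² + 6)/(2·78) ≡ 64/77. 77⁻¹ ≡ 39 (mod 79) since 77·39 = 3003 ≡ 1, so λ ≡ 64·39 ≡ 47.
  x = λ² - 25 - 25 = 2209 - 50 ≡ 26; y = λ·(25 - 26) - 78 ≡ 33. → (26, 33)
3P: (26, 33) + (25, 78). λ = (78 - 33)/(25 - 26) ≡ 45/78 mod 79. 78⁻¹ ≡ 78 (mod 79) since 78·78 = 6084 ≡ 1, so λ ≡ 34.
  x = λ² - 26 - 25 = 1156 - 51 ≡ 78; y = λ·(26 - 78) - 33 ≡ 16. → (78, 16)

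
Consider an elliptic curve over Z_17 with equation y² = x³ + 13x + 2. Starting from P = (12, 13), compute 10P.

Double-and-add on 10 = (1010)₂. Start with P = (12, 13) for the leading 1-bit.
double: tangent at (12, 13): λ = (3·12² + 13)/(2·13) ≡ 3/9. 9⁻¹ ≡ 2 (mod 17), so λ ≡ 3·2 ≡ 6.
  x = λ² - 12 - 12 = 36 - 24 ≡ 12; y = λ·(12 - 12) - 13 ≡ 4. → (12, 4)
double: tangent at (12, 4): λ = (3·12² + 13)/(2·4) ≡ 3/8. 8⁻¹ ≡ 15 (mod 17) since 8·15 = 120 ≡ 1, so λ ≡ 3·15 ≡ 11.
  x = λ² - 12 - 12 = 121 - 24 ≡ 12; y = λ·(12 - 12) - 4 ≡ 13. → (12, 13)
add P: tangent at (12, 13): λ = (3·12² + 13)/(2·13) ≡ 3/9. 9⁻¹ ≡ 2 (mod 17) since 9·2 = 18 ≡ 1, so λ ≡ 3·2 ≡ 6.
  x = λ² - 12 - 12 = 36 - 24 ≡ 12; y = λ·(12 - 12) - 13 ≡ 4. → (12, 4)
double: tangent at (12, 4): λ = (3·12² + 13)/(2·4) ≡ 3/8. 8⁻¹ ≡ 15 (mod 17), so λ ≡ 3·15 ≡ 11.
  x = λ² - 12 - 12 = 121 - 24 ≡ 12; y = λ·(12 - 12) - 4 ≡ 13. → (12, 13)

(12, 13)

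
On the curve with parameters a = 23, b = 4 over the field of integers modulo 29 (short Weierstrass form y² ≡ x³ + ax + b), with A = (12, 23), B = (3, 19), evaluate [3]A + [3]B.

(28, 26)

First 3A:
Repeated addition: build up to 3A.
2A: tangent at (12, 23): λ = (3·12² + 23)/(2·23) ≡ 20/17. 17⁻¹ ≡ 12 (mod 29), so λ ≡ 20·12 ≡ 8.
  x = λ² - 12 - 12 = 64 - 24 ≡ 11; y = λ·(12 - 11) - 23 ≡ 14. → (11, 14)
3A: (11, 14) + (12, 23). λ = (23 - 14)/(12 - 11) ≡ 9/1 mod 29. 1⁻¹ ≡ 1 (mod 29), so λ ≡ 9.
  x = λ² - 11 - 12 = 81 - 23 ≡ 0; y = λ·(11 - 0) - 14 ≡ 27. → (0, 27)
3A = (0, 27).
Next 3B:
Repeated addition: build up to 3B.
2B: tangent at (3, 19): λ = (3·3² + 23)/(2·19) ≡ 21/9. 9⁻¹ ≡ 13 (mod 29), so λ ≡ 21·13 ≡ 12.
  x = λ² - 3 - 3 = 144 - 6 ≡ 22; y = λ·(3 - 22) - 19 ≡ 14. → (22, 14)
3B: (22, 14) + (3, 19). λ = (19 - 14)/(3 - 22) ≡ 5/10 mod 29. 10⁻¹ ≡ 3 (mod 29) since 10·3 = 30 ≡ 1, so λ ≡ 15.
  x = λ² - 22 - 3 = 225 - 25 ≡ 26; y = λ·(22 - 26) - 14 ≡ 13. → (26, 13)
3B = (26, 13).
Finally 3A + 3B:
(0, 27) + (26, 13). λ = (13 - 27)/(26 - 0) ≡ 15/26 mod 29. 26⁻¹ ≡ 19 (mod 29), so λ ≡ 24.
  x = λ² - 0 - 26 = 576 - 26 ≡ 28; y = λ·(0 - 28) - 27 ≡ 26. → (28, 26)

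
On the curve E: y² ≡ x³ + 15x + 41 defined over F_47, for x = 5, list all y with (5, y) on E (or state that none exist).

x³ + 15x + 41 = 241 ≡ 6 (mod 47).
Square roots of 6 mod 47: 10 and 37 (since 10² = 100 ≡ 6).

10, 37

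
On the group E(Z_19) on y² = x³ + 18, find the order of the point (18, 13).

7

2P: tangent at (18, 13): λ = (3·18² + 0)/(2·13) ≡ 3/7. 7⁻¹ ≡ 11 (mod 19) since 7·11 = 77 ≡ 1, so λ ≡ 3·11 ≡ 14.
  x = λ² - 18 - 18 = 196 - 36 ≡ 8; y = λ·(18 - 8) - 13 ≡ 13. → (8, 13)
3P: (8, 13) + (18, 13). λ = (13 - 13)/(18 - 8) ≡ 0/10 mod 19. 10⁻¹ ≡ 2 (mod 19) since 10·2 = 20 ≡ 1, so λ ≡ 0.
  x = λ² - 8 - 18 = 0 - 26 ≡ 12; y = λ·(8 - 12) - 13 ≡ 6. → (12, 6)
4P: (12, 6) + (18, 13). λ = (13 - 6)/(18 - 12) ≡ 7/6 mod 19. 6⁻¹ ≡ 16 (mod 19) since 6·16 = 96 ≡ 1, so λ ≡ 17.
  x = λ² - 12 - 18 = 289 - 30 ≡ 12; y = λ·(12 - 12) - 6 ≡ 13. → (12, 13)
5P: (12, 13) + (18, 13). λ = (13 - 13)/(18 - 12) ≡ 0/6 mod 19. 6⁻¹ ≡ 16 (mod 19), so λ ≡ 0.
  x = λ² - 12 - 18 = 0 - 30 ≡ 8; y = λ·(12 - 8) - 13 ≡ 6. → (8, 6)
6P: (8, 6) + (18, 13). λ = (13 - 6)/(18 - 8) ≡ 7/10 mod 19. 10⁻¹ ≡ 2 (mod 19) since 10·2 = 20 ≡ 1, so λ ≡ 14.
  x = λ² - 8 - 18 = 196 - 26 ≡ 18; y = λ·(8 - 18) - 6 ≡ 6. → (18, 6)
7P: (18, 6) + (18, 13): same x and y₁ ≡ -y₂, so the sum is O.
7P = O, so the order is 7.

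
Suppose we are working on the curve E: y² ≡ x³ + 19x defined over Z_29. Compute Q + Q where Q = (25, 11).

(28, 26)

tangent at (25, 11): λ = (3·25² + 19)/(2·11) ≡ 9/22. 22⁻¹ ≡ 4 (mod 29), so λ ≡ 9·4 ≡ 7.
  x = λ² - 25 - 25 = 49 - 50 ≡ 28; y = λ·(25 - 28) - 11 ≡ 26. → (28, 26)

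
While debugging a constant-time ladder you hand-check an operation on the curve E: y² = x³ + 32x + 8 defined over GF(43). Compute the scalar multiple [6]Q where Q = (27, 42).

(16, 31)

Double-and-add on 6 = (110)₂. Start with Q = (27, 42) for the leading 1-bit.
double: tangent at (27, 42): λ = (3·27² + 32)/(2·42) ≡ 26/41. 41⁻¹ ≡ 21 (mod 43) since 41·21 = 861 ≡ 1, so λ ≡ 26·21 ≡ 30.
  x = λ² - 27 - 27 = 900 - 54 ≡ 29; y = λ·(27 - 29) - 42 ≡ 27. → (29, 27)
add Q: (29, 27) + (27, 42). λ = (42 - 27)/(27 - 29) ≡ 15/41 mod 43. 41⁻¹ ≡ 21 (mod 43) since 41·21 = 861 ≡ 1, so λ ≡ 14.
  x = λ² - 29 - 27 = 196 - 56 ≡ 11; y = λ·(29 - 11) - 27 ≡ 10. → (11, 10)
double: tangent at (11, 10): λ = (3·11² + 32)/(2·10) ≡ 8/20. 20⁻¹ ≡ 28 (mod 43) since 20·28 = 560 ≡ 1, so λ ≡ 8·28 ≡ 9.
  x = λ² - 11 - 11 = 81 - 22 ≡ 16; y = λ·(11 - 16) - 10 ≡ 31. → (16, 31)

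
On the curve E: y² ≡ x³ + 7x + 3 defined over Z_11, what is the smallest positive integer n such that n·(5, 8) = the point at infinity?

2P: tangent at (5, 8): λ = (3·5² + 7)/(2·8) ≡ 5/5. 5⁻¹ ≡ 9 (mod 11) since 5·9 = 45 ≡ 1, so λ ≡ 5·9 ≡ 1.
  x = λ² - 5 - 5 = 1 - 10 ≡ 2; y = λ·(5 - 2) - 8 ≡ 6. → (2, 6)
3P: (2, 6) + (5, 8). λ = (8 - 6)/(5 - 2) ≡ 2/3 mod 11. 3⁻¹ ≡ 4 (mod 11), so λ ≡ 8.
  x = λ² - 2 - 5 = 64 - 7 ≡ 2; y = λ·(2 - 2) - 6 ≡ 5. → (2, 5)
4P: (2, 5) + (5, 8). λ = (8 - 5)/(5 - 2) ≡ 3/3 mod 11. 3⁻¹ ≡ 4 (mod 11) since 3·4 = 12 ≡ 1, so λ ≡ 1.
  x = λ² - 2 - 5 = 1 - 7 ≡ 5; y = λ·(2 - 5) - 5 ≡ 3. → (5, 3)
5P: (5, 3) + (5, 8): same x and y₁ ≡ -y₂, so the sum is the point at infinity.
5P = the point at infinity, so the order is 5.

5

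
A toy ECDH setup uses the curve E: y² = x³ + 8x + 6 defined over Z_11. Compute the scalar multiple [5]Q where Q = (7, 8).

(9, 2)

Double-and-add on 5 = (101)₂. Start with Q = (7, 8) for the leading 1-bit.
double: tangent at (7, 8): λ = (3·7² + 8)/(2·8) ≡ 1/5. 5⁻¹ ≡ 9 (mod 11), so λ ≡ 1·9 ≡ 9.
  x = λ² - 7 - 7 = 81 - 14 ≡ 1; y = λ·(7 - 1) - 8 ≡ 2. → (1, 2)
double: tangent at (1, 2): λ = (3·1² + 8)/(2·2) ≡ 0/4. 4⁻¹ ≡ 3 (mod 11), so λ ≡ 0·3 ≡ 0.
  x = λ² - 1 - 1 = 0 - 2 ≡ 9; y = λ·(1 - 9) - 2 ≡ 9. → (9, 9)
add Q: (9, 9) + (7, 8). λ = (8 - 9)/(7 - 9) ≡ 10/9 mod 11. 9⁻¹ ≡ 5 (mod 11) since 9·5 = 45 ≡ 1, so λ ≡ 6.
  x = λ² - 9 - 7 = 36 - 16 ≡ 9; y = λ·(9 - 9) - 9 ≡ 2. → (9, 2)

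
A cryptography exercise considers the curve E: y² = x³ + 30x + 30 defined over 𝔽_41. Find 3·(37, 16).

(21, 32)

Write Q = (37, 16).
Repeated addition: build up to 3Q.
2Q: tangent at (37, 16): λ = (3·37² + 30)/(2·16) ≡ 37/32. 32⁻¹ ≡ 9 (mod 41) since 32·9 = 288 ≡ 1, so λ ≡ 37·9 ≡ 5.
  x = λ² - 37 - 37 = 25 - 74 ≡ 33; y = λ·(37 - 33) - 16 ≡ 4. → (33, 4)
3Q: (33, 4) + (37, 16). λ = (16 - 4)/(37 - 33) ≡ 12/4 mod 41. 4⁻¹ ≡ 31 (mod 41) since 4·31 = 124 ≡ 1, so λ ≡ 3.
  x = λ² - 33 - 37 = 9 - 70 ≡ 21; y = λ·(33 - 21) - 4 ≡ 32. → (21, 32)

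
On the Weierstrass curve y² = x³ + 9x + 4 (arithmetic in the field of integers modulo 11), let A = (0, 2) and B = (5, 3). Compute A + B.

(0, 2) + (5, 3). λ = (3 - 2)/(5 - 0) ≡ 1/5 mod 11. 5⁻¹ ≡ 9 (mod 11) since 5·9 = 45 ≡ 1, so λ ≡ 9.
  x = λ² - 0 - 5 = 81 - 5 ≡ 10; y = λ·(0 - 10) - 2 ≡ 7. → (10, 7)

(10, 7)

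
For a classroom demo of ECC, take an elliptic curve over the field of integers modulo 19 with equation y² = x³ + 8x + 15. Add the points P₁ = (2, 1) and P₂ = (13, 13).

(11, 3)

(2, 1) + (13, 13). λ = (13 - 1)/(13 - 2) ≡ 12/11 mod 19. 11⁻¹ ≡ 7 (mod 19), so λ ≡ 8.
  x = λ² - 2 - 13 = 64 - 15 ≡ 11; y = λ·(2 - 11) - 1 ≡ 3. → (11, 3)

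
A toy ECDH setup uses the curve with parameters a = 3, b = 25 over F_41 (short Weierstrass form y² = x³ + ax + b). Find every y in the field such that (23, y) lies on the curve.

x³ + 3x + 25 = 12261 ≡ 2 (mod 41).
Square roots of 2 mod 41: 17 and 24 (since 17² = 289 ≡ 2).

17, 24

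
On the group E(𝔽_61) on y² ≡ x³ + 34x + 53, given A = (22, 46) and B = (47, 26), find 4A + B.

First 4A:
Double-and-add on 4 = (100)₂. Start with A = (22, 46) for the leading 1-bit.
double: tangent at (22, 46): λ = (3·22² + 34)/(2·46) ≡ 22/31. 31⁻¹ ≡ 2 (mod 61) since 31·2 = 62 ≡ 1, so λ ≡ 22·2 ≡ 44.
  x = λ² - 22 - 22 = 1936 - 44 ≡ 1; y = λ·(22 - 1) - 46 ≡ 24. → (1, 24)
double: tangent at (1, 24): λ = (3·1² + 34)/(2·24) ≡ 37/48. 48⁻¹ ≡ 14 (mod 61) since 48·14 = 672 ≡ 1, so λ ≡ 37·14 ≡ 30.
  x = λ² - 1 - 1 = 900 - 2 ≡ 44; y = λ·(1 - 44) - 24 ≡ 28. → (44, 28)
4A = (44, 28).
Finally 4A + B:
(44, 28) + (47, 26). λ = (26 - 28)/(47 - 44) ≡ 59/3 mod 61. 3⁻¹ ≡ 41 (mod 61), so λ ≡ 40.
  x = λ² - 44 - 47 = 1600 - 91 ≡ 45; y = λ·(44 - 45) - 28 ≡ 54. → (45, 54)

(45, 54)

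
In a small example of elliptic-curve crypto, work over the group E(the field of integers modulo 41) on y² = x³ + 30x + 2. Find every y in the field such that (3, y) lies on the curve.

x³ + 30x + 2 = 119 ≡ 37 (mod 41).
Square roots of 37 mod 41: 18 and 23 (since 18² = 324 ≡ 37).

18, 23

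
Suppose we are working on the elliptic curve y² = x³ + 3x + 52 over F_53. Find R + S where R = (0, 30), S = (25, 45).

(22, 31)

(0, 30) + (25, 45). λ = (45 - 30)/(25 - 0) ≡ 15/25 mod 53. 25⁻¹ ≡ 17 (mod 53) since 25·17 = 425 ≡ 1, so λ ≡ 43.
  x = λ² - 0 - 25 = 1849 - 25 ≡ 22; y = λ·(0 - 22) - 30 ≡ 31. → (22, 31)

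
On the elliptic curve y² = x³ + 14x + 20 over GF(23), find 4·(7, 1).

Write Q = (7, 1).
Repeated addition: build up to 4Q.
2Q: tangent at (7, 1): λ = (3·7² + 14)/(2·1) ≡ 0/2. 2⁻¹ ≡ 12 (mod 23) since 2·12 = 24 ≡ 1, so λ ≡ 0·12 ≡ 0.
  x = λ² - 7 - 7 = 0 - 14 ≡ 9; y = λ·(7 - 9) - 1 ≡ 22. → (9, 22)
3Q: (9, 22) + (7, 1). λ = (1 - 22)/(7 - 9) ≡ 2/21 mod 23. 21⁻¹ ≡ 11 (mod 23) since 21·11 = 231 ≡ 1, so λ ≡ 22.
  x = λ² - 9 - 7 = 484 - 16 ≡ 8; y = λ·(9 - 8) - 22 ≡ 0. → (8, 0)
4Q: (8, 0) + (7, 1). λ = (1 - 0)/(7 - 8) ≡ 1/22 mod 23. 22⁻¹ ≡ 22 (mod 23), so λ ≡ 22.
  x = λ² - 8 - 7 = 484 - 15 ≡ 9; y = λ·(8 - 9) - 0 ≡ 1. → (9, 1)

(9, 1)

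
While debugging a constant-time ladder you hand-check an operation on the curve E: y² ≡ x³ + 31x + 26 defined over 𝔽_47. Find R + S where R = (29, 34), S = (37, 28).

(8, 9)

(29, 34) + (37, 28). λ = (28 - 34)/(37 - 29) ≡ 41/8 mod 47. 8⁻¹ ≡ 6 (mod 47), so λ ≡ 11.
  x = λ² - 29 - 37 = 121 - 66 ≡ 8; y = λ·(29 - 8) - 34 ≡ 9. → (8, 9)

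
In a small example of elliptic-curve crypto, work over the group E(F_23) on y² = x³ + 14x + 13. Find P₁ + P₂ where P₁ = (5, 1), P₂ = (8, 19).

(5, 1) + (8, 19). λ = (19 - 1)/(8 - 5) ≡ 18/3 mod 23. 3⁻¹ ≡ 8 (mod 23) since 3·8 = 24 ≡ 1, so λ ≡ 6.
  x = λ² - 5 - 8 = 36 - 13 ≡ 0; y = λ·(5 - 0) - 1 ≡ 6. → (0, 6)

(0, 6)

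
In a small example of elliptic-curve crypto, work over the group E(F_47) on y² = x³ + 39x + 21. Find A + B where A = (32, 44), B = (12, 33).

(10, 1)

(32, 44) + (12, 33). λ = (33 - 44)/(12 - 32) ≡ 36/27 mod 47. 27⁻¹ ≡ 7 (mod 47), so λ ≡ 17.
  x = λ² - 32 - 12 = 289 - 44 ≡ 10; y = λ·(32 - 10) - 44 ≡ 1. → (10, 1)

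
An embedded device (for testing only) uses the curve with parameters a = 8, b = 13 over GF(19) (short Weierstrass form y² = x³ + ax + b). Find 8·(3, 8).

O

Write Q = (3, 8).
Repeated addition: build up to 8Q.
2Q: tangent at (3, 8): λ = (3·3² + 8)/(2·8) ≡ 16/16. 16⁻¹ ≡ 6 (mod 19) since 16·6 = 96 ≡ 1, so λ ≡ 16·6 ≡ 1.
  x = λ² - 3 - 3 = 1 - 6 ≡ 14; y = λ·(3 - 14) - 8 ≡ 0. → (14, 0)
3Q: (14, 0) + (3, 8). λ = (8 - 0)/(3 - 14) ≡ 8/8 mod 19. 8⁻¹ ≡ 12 (mod 19), so λ ≡ 1.
  x = λ² - 14 - 3 = 1 - 17 ≡ 3; y = λ·(14 - 3) - 0 ≡ 11. → (3, 11)
4Q: (3, 11) + (3, 8): same x and y₁ ≡ -y₂, so the sum is O.
5Q: O + (3, 8) = (3, 8) (identity).
6Q: tangent at (3, 8): λ = (3·3² + 8)/(2·8) ≡ 16/16. 16⁻¹ ≡ 6 (mod 19), so λ ≡ 16·6 ≡ 1.
  x = λ² - 3 - 3 = 1 - 6 ≡ 14; y = λ·(3 - 14) - 8 ≡ 0. → (14, 0)
7Q: (14, 0) + (3, 8). λ = (8 - 0)/(3 - 14) ≡ 8/8 mod 19. 8⁻¹ ≡ 12 (mod 19), so λ ≡ 1.
  x = λ² - 14 - 3 = 1 - 17 ≡ 3; y = λ·(14 - 3) - 0 ≡ 11. → (3, 11)
8Q: (3, 11) + (3, 8): same x and y₁ ≡ -y₂, so the sum is O.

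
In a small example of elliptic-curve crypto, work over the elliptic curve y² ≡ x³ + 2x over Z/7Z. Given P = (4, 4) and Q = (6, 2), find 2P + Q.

(5, 3)

First 2P:
Repeated addition: build up to 2P.
2P: tangent at (4, 4): λ = (3·4² + 2)/(2·4) ≡ 1/1. 1⁻¹ ≡ 1 (mod 7) since 1·1 = 1 ≡ 1, so λ ≡ 1·1 ≡ 1.
  x = λ² - 4 - 4 = 1 - 8 ≡ 0; y = λ·(4 - 0) - 4 ≡ 0. → (0, 0)
2P = (0, 0).
Finally 2P + Q:
(0, 0) + (6, 2). λ = (2 - 0)/(6 - 0) ≡ 2/6 mod 7. 6⁻¹ ≡ 6 (mod 7), so λ ≡ 5.
  x = λ² - 0 - 6 = 25 - 6 ≡ 5; y = λ·(0 - 5) - 0 ≡ 3. → (5, 3)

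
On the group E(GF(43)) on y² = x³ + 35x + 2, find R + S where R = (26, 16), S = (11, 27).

(26, 16) + (11, 27). λ = (27 - 16)/(11 - 26) ≡ 11/28 mod 43. 28⁻¹ ≡ 20 (mod 43) since 28·20 = 560 ≡ 1, so λ ≡ 5.
  x = λ² - 26 - 11 = 25 - 37 ≡ 31; y = λ·(26 - 31) - 16 ≡ 2. → (31, 2)

(31, 2)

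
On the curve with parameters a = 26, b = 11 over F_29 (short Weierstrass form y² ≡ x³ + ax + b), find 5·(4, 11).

Write P = (4, 11).
Repeated addition: build up to 5P.
2P: tangent at (4, 11): λ = (3·4² + 26)/(2·11) ≡ 16/22. 22⁻¹ ≡ 4 (mod 29) since 22·4 = 88 ≡ 1, so λ ≡ 16·4 ≡ 6.
  x = λ² - 4 - 4 = 36 - 8 ≡ 28; y = λ·(4 - 28) - 11 ≡ 19. → (28, 19)
3P: (28, 19) + (4, 11). λ = (11 - 19)/(4 - 28) ≡ 21/5 mod 29. 5⁻¹ ≡ 6 (mod 29), so λ ≡ 10.
  x = λ² - 28 - 4 = 100 - 32 ≡ 10; y = λ·(28 - 10) - 19 ≡ 16. → (10, 16)
4P: (10, 16) + (4, 11). λ = (11 - 16)/(4 - 10) ≡ 24/23 mod 29. 23⁻¹ ≡ 24 (mod 29), so λ ≡ 25.
  x = λ² - 10 - 4 = 625 - 14 ≡ 2; y = λ·(10 - 2) - 16 ≡ 10. → (2, 10)
5P: (2, 10) + (4, 11). λ = (11 - 10)/(4 - 2) ≡ 1/2 mod 29. 2⁻¹ ≡ 15 (mod 29) since 2·15 = 30 ≡ 1, so λ ≡ 15.
  x = λ² - 2 - 4 = 225 - 6 ≡ 16; y = λ·(2 - 16) - 10 ≡ 12. → (16, 12)

(16, 12)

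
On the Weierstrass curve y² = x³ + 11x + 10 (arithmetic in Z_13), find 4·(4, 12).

(2, 1)

Write P = (4, 12).
Double-and-add on 4 = (100)₂. Start with P = (4, 12) for the leading 1-bit.
double: tangent at (4, 12): λ = (3·4² + 11)/(2·12) ≡ 7/11. 11⁻¹ ≡ 6 (mod 13) since 11·6 = 66 ≡ 1, so λ ≡ 7·6 ≡ 3.
  x = λ² - 4 - 4 = 9 - 8 ≡ 1; y = λ·(4 - 1) - 12 ≡ 10. → (1, 10)
double: tangent at (1, 10): λ = (3·1² + 11)/(2·10) ≡ 1/7. 7⁻¹ ≡ 2 (mod 13), so λ ≡ 1·2 ≡ 2.
  x = λ² - 1 - 1 = 4 - 2 ≡ 2; y = λ·(1 - 2) - 10 ≡ 1. → (2, 1)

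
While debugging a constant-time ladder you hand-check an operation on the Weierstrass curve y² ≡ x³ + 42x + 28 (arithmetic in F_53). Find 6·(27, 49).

Write G = (27, 49).
Double-and-add on 6 = (110)₂. Start with G = (27, 49) for the leading 1-bit.
double: tangent at (27, 49): λ = (3·27² + 42)/(2·49) ≡ 3/45. 45⁻¹ ≡ 33 (mod 53), so λ ≡ 3·33 ≡ 46.
  x = λ² - 27 - 27 = 2116 - 54 ≡ 48; y = λ·(27 - 48) - 49 ≡ 45. → (48, 45)
add G: (48, 45) + (27, 49). λ = (49 - 45)/(27 - 48) ≡ 4/32 mod 53. 32⁻¹ ≡ 5 (mod 53) since 32·5 = 160 ≡ 1, so λ ≡ 20.
  x = λ² - 48 - 27 = 400 - 75 ≡ 7; y = λ·(48 - 7) - 45 ≡ 33. → (7, 33)
double: tangent at (7, 33): λ = (3·7² + 42)/(2·33) ≡ 30/13. 13⁻¹ ≡ 49 (mod 53) since 13·49 = 637 ≡ 1, so λ ≡ 30·49 ≡ 39.
  x = λ² - 7 - 7 = 1521 - 14 ≡ 23; y = λ·(7 - 23) - 33 ≡ 32. → (23, 32)

(23, 32)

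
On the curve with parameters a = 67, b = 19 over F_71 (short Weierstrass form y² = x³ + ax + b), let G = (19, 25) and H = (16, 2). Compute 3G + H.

First 3G:
Repeated addition: build up to 3G.
2G: tangent at (19, 25): λ = (3·19² + 67)/(2·25) ≡ 14/50. 50⁻¹ ≡ 27 (mod 71), so λ ≡ 14·27 ≡ 23.
  x = λ² - 19 - 19 = 529 - 38 ≡ 65; y = λ·(19 - 65) - 25 ≡ 53. → (65, 53)
3G: (65, 53) + (19, 25). λ = (25 - 53)/(19 - 65) ≡ 43/25 mod 71. 25⁻¹ ≡ 54 (mod 71), so λ ≡ 50.
  x = λ² - 65 - 19 = 2500 - 84 ≡ 2; y = λ·(65 - 2) - 53 ≡ 44. → (2, 44)
3G = (2, 44).
Finally 3G + H:
(2, 44) + (16, 2). λ = (2 - 44)/(16 - 2) ≡ 29/14 mod 71. 14⁻¹ ≡ 66 (mod 71) since 14·66 = 924 ≡ 1, so λ ≡ 68.
  x = λ² - 2 - 16 = 4624 - 18 ≡ 62; y = λ·(2 - 62) - 44 ≡ 65. → (62, 65)

(62, 65)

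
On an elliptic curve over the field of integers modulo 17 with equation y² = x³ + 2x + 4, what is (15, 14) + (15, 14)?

(0, 2)

tangent at (15, 14): λ = (3·15² + 2)/(2·14) ≡ 14/11. 11⁻¹ ≡ 14 (mod 17), so λ ≡ 14·14 ≡ 9.
  x = λ² - 15 - 15 = 81 - 30 ≡ 0; y = λ·(15 - 0) - 14 ≡ 2. → (0, 2)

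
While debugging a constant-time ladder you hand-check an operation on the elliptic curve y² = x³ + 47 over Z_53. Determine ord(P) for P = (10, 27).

2P: tangent at (10, 27): λ = (3·10² + 0)/(2·27) ≡ 35/1. 1⁻¹ ≡ 1 (mod 53), so λ ≡ 35·1 ≡ 35.
  x = λ² - 10 - 10 = 1225 - 20 ≡ 39; y = λ·(10 - 39) - 27 ≡ 18. → (39, 18)
3P: (39, 18) + (10, 27). λ = (27 - 18)/(10 - 39) ≡ 9/24 mod 53. 24⁻¹ ≡ 42 (mod 53) since 24·42 = 1008 ≡ 1, so λ ≡ 7.
  x = λ² - 39 - 10 = 49 - 49 ≡ 0; y = λ·(39 - 0) - 18 ≡ 43. → (0, 43)
4P: (0, 43) + (10, 27). λ = (27 - 43)/(10 - 0) ≡ 37/10 mod 53. 10⁻¹ ≡ 16 (mod 53), so λ ≡ 9.
  x = λ² - 0 - 10 = 81 - 10 ≡ 18; y = λ·(0 - 18) - 43 ≡ 7. → (18, 7)
5P: (18, 7) + (10, 27). λ = (27 - 7)/(10 - 18) ≡ 20/45 mod 53. 45⁻¹ ≡ 33 (mod 53), so λ ≡ 24.
  x = λ² - 18 - 10 = 576 - 28 ≡ 18; y = λ·(18 - 18) - 7 ≡ 46. → (18, 46)
6P: (18, 46) + (10, 27). λ = (27 - 46)/(10 - 18) ≡ 34/45 mod 53. 45⁻¹ ≡ 33 (mod 53), so λ ≡ 9.
  x = λ² - 18 - 10 = 81 - 28 ≡ 0; y = λ·(18 - 0) - 46 ≡ 10. → (0, 10)
7P: (0, 10) + (10, 27). λ = (27 - 10)/(10 - 0) ≡ 17/10 mod 53. 10⁻¹ ≡ 16 (mod 53), so λ ≡ 7.
  x = λ² - 0 - 10 = 49 - 10 ≡ 39; y = λ·(0 - 39) - 10 ≡ 35. → (39, 35)
8P: (39, 35) + (10, 27). λ = (27 - 35)/(10 - 39) ≡ 45/24 mod 53. 24⁻¹ ≡ 42 (mod 53), so λ ≡ 35.
  x = λ² - 39 - 10 = 1225 - 49 ≡ 10; y = λ·(39 - 10) - 35 ≡ 26. → (10, 26)
9P: (10, 26) + (10, 27): same x and y₁ ≡ -y₂, so the sum is O.
9P = O, so the order is 9.

9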